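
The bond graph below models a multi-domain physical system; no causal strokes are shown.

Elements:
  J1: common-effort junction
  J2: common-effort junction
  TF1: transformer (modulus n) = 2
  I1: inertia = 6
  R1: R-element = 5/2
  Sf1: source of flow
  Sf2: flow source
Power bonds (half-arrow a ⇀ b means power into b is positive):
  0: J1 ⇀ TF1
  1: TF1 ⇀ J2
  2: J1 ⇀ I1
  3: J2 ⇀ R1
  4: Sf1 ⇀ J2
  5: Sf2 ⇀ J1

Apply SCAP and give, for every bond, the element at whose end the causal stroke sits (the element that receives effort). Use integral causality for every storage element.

b4 stroke→Sf1  (Sf1: flow source, stroke at near end)
b5 stroke→Sf2  (Sf2 (Sf) sets flow on bond)
b2 stroke→I1  (prefer integral on I1)
b0 stroke→J1  (only one effort-in slot at J1)
b1 stroke→TF1  (TF1 one-in-one-out from 0)
b3 stroke→J2  (J2 needs exactly one e-in)

bond 0 stroke at J1
bond 1 stroke at TF1
bond 2 stroke at I1
bond 3 stroke at J2
bond 4 stroke at Sf1
bond 5 stroke at Sf2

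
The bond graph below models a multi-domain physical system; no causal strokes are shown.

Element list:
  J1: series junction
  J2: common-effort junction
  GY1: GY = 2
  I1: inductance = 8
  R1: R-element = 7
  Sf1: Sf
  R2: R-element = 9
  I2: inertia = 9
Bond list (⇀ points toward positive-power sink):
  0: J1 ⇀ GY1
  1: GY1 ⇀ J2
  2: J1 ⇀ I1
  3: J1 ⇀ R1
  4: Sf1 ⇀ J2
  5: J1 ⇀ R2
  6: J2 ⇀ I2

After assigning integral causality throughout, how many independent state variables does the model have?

b4 stroke→Sf1  (Sf1 fixes flow; stroke at Sf1)
b2 stroke→I1  (I1: I, integral causality)
b0 stroke→J1  (1-jn J1 has f-setter on 2)
b3 stroke→J1  (1-jn J1 has f-setter on 2)
b5 stroke→J1  (J1: bond 2 brought flow, rest push out)
b1 stroke→J2  (GY1 both-in/both-out from 0)
b6 stroke→I2  (J2: bond 1 brought effort, rest push out)

2  (I1, I2 all integral)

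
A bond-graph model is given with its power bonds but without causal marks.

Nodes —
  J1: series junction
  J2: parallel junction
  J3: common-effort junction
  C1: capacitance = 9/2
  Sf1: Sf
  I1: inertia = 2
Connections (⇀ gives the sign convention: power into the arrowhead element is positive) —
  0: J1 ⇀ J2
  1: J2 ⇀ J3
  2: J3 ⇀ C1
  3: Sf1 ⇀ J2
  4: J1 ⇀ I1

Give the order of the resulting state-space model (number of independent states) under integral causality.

b3 |Sf1  (Sf1 (Sf) sets flow on bond)
b2 |J3  (prefer integral on C1)
b1 |J2  (J3: bond 2 brought effort, rest push out)
b0 |J1  (J2: bond 1 brought effort, rest push out)
b4 |I1  (J1: last free bond brings flow in)

2  (C1, I1 all integral)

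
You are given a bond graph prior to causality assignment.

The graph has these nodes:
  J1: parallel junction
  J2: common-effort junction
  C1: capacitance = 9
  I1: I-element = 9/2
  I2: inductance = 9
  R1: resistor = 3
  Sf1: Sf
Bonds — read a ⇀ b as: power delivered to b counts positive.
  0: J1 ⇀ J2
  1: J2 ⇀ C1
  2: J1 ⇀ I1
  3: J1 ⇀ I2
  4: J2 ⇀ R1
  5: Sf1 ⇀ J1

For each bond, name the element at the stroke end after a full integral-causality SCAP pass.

#5 stroke at Sf1  (Sf1 fixes flow; stroke at Sf1)
#1 stroke at J2  (C1 integral (e out))
#0 stroke at J1  (0-jn J2 has e-setter on 1)
#4 stroke at R1  (common-e at J2 fixed by 1)
#2 stroke at I1  (common-e at J1 fixed by 0)
#3 stroke at I2  (J1: bond 0 brought effort, rest push out)

β0 stroke→J1
β1 stroke→J2
β2 stroke→I1
β3 stroke→I2
β4 stroke→R1
β5 stroke→Sf1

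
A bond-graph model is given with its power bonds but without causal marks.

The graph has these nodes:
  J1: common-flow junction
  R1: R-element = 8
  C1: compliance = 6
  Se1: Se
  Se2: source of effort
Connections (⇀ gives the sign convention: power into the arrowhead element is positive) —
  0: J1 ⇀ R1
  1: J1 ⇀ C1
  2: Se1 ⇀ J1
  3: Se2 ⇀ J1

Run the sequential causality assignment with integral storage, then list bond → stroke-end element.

b2 stroke→J1  (Se1: effort source, stroke at far end)
b3 stroke→J1  (source Se2 imposes e)
b1 stroke→J1  (prefer integral on C1)
b0 stroke→R1  (J1: last free bond brings flow in)

β0 |R1
β1 |J1
β2 |J1
β3 |J1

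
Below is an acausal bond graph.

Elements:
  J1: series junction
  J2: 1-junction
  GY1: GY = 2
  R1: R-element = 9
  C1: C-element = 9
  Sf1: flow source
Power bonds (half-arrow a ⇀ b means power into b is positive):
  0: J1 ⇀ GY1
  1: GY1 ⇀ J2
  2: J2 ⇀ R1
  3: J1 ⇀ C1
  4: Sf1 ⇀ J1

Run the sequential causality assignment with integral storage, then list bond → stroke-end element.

b4 |Sf1  (Sf1: flow source, stroke at near end)
b0 |J1  (J1 flow already set via bond 4)
b3 |J1  (common-f at J1 fixed by 4)
b1 |J2  (GY GY1: same side as bond 0)
b2 |R1  (only one flow-in slot at J2)

β0 stroke at J1
β1 stroke at J2
β2 stroke at R1
β3 stroke at J1
β4 stroke at Sf1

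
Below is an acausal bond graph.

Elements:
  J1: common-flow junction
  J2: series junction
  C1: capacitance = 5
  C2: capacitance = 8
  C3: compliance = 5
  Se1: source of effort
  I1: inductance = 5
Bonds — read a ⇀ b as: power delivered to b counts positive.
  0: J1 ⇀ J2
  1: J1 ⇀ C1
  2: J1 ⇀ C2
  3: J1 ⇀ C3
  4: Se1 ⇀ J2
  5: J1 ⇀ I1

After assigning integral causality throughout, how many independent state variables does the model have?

4  (C1, C2, C3, I1 all integral)

bond 4 stroke at J2  (source Se1 imposes e)
bond 0 stroke at J1  (closing 1-jn rule on J2)
bond 1 stroke at J1  (prefer integral on C1)
bond 2 stroke at J1  (prefer integral on C2)
bond 3 stroke at J1  (C3 outputs effort q/C3)
bond 5 stroke at I1  (J1 needs exactly one f-in)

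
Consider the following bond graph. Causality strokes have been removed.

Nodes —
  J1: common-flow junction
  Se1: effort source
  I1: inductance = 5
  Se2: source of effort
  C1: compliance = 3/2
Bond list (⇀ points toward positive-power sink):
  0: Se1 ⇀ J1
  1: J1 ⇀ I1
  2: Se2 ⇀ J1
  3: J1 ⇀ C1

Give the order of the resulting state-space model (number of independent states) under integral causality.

2  (C1, I1 all integral)

b0 |J1  (Se1 (Se) sets effort on bond)
b2 |J1  (Se2: effort source, stroke at far end)
b1 |I1  (I1 outputs flow p/I1)
b3 |J1  (J1 flow already set via bond 1)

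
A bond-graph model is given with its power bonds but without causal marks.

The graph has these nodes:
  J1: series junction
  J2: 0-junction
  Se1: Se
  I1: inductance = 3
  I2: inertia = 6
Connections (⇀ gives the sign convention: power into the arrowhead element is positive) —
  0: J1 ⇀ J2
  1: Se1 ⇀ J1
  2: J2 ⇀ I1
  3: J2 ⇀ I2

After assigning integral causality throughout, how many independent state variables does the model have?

#1 →J1  (Se1 fixes effort; stroke away)
#0 →J2  (closing 1-jn rule on J1)
#2 →I1  (J2: bond 0 brought effort, rest push out)
#3 →I2  (0-jn J2 has e-setter on 0)

2  (I1, I2 all integral)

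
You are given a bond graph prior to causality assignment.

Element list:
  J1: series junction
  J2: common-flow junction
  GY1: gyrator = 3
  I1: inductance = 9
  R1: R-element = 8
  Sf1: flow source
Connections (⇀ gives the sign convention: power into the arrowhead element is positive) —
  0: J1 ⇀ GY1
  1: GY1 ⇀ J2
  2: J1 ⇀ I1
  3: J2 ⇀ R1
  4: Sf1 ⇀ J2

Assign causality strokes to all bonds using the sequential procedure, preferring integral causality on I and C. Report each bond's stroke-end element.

#4 |Sf1  (Sf1 (Sf) sets flow on bond)
#1 |J2  (J2: bond 4 brought flow, rest push out)
#3 |J2  (J2 flow already set via bond 4)
#0 |J1  (GY1 both-in/both-out from 1)
#2 |I1  (J1: last free bond brings flow in)

b0 |J1
b1 |J2
b2 |I1
b3 |J2
b4 |Sf1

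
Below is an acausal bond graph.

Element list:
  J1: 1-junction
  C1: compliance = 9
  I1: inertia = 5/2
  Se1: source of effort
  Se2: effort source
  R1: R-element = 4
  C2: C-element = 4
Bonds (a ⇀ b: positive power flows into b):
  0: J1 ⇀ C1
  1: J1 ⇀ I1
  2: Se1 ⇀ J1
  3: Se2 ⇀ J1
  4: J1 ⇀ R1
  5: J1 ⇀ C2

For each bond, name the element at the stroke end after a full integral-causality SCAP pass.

b2 stroke at J1  (source Se1 imposes e)
b3 stroke at J1  (Se2 (Se) sets effort on bond)
b0 stroke at J1  (C1: C, integral causality)
b1 stroke at I1  (I1 outputs flow p/I1)
b4 stroke at J1  (1-jn J1 has f-setter on 1)
b5 stroke at J1  (J1 flow already set via bond 1)

β0 stroke→J1
β1 stroke→I1
β2 stroke→J1
β3 stroke→J1
β4 stroke→J1
β5 stroke→J1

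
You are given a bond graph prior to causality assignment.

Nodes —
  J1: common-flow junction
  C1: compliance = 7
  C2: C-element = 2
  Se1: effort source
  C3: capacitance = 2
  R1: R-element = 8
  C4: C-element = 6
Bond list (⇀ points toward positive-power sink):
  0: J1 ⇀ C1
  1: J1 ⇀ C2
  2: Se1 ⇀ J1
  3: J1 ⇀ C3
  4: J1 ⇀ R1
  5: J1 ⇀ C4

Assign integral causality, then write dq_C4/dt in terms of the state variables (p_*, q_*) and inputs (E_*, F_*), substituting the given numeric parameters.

bond 2 |J1  (Se1 (Se) sets effort on bond)
bond 0 |J1  (prefer integral on C1)
bond 1 |J1  (C2: C, integral causality)
bond 3 |J1  (prefer integral on C3)
bond 5 |J1  (prefer integral on C4)
bond 4 |R1  (only one flow-in slot at J1)

dq_C4/dt = E_Se1/8 - q_C1/56 - q_C2/16 - q_C3/16 - q_C4/48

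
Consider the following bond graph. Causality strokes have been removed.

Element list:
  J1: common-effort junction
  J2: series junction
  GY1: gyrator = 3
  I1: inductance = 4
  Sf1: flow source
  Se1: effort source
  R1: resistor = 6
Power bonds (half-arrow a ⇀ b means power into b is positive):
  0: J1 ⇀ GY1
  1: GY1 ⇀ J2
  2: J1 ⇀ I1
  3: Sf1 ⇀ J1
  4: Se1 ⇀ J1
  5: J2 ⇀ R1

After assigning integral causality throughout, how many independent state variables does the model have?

#3 stroke→Sf1  (Sf1 (Sf) sets flow on bond)
#4 stroke→J1  (source Se1 imposes e)
#0 stroke→GY1  (common-e at J1 fixed by 4)
#2 stroke→I1  (0-jn J1 has e-setter on 4)
#1 stroke→GY1  (GY1 both-in/both-out from 0)
#5 stroke→J2  (common-f at J2 fixed by 1)

1  (I1 all integral)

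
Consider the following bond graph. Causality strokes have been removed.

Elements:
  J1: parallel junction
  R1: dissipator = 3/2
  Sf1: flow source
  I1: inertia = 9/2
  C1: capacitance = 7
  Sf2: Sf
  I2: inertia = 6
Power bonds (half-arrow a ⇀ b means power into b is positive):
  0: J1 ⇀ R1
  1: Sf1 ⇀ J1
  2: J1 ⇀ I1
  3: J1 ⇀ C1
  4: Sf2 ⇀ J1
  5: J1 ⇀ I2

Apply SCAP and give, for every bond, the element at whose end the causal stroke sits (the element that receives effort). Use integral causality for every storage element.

bond 0 |R1
bond 1 |Sf1
bond 2 |I1
bond 3 |J1
bond 4 |Sf2
bond 5 |I2

β1 stroke at Sf1  (Sf1 fixes flow; stroke at Sf1)
β4 stroke at Sf2  (Sf2: flow source, stroke at near end)
β2 stroke at I1  (I1: I, integral causality)
β3 stroke at J1  (C1 integral (e out))
β0 stroke at R1  (0-jn J1 has e-setter on 3)
β5 stroke at I2  (0-jn J1 has e-setter on 3)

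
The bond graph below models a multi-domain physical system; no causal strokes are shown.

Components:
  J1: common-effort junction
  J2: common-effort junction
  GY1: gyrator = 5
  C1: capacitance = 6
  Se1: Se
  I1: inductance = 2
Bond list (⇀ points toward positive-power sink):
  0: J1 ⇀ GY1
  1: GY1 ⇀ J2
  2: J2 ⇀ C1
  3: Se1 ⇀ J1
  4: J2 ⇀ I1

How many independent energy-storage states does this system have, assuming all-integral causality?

#3 |J1  (Se1: effort source, stroke at far end)
#0 |GY1  (common-e at J1 fixed by 3)
#1 |GY1  (GY1 both-in/both-out from 0)
#2 |J2  (C1: C, integral causality)
#4 |I1  (J2: bond 2 brought effort, rest push out)

2  (C1, I1 all integral)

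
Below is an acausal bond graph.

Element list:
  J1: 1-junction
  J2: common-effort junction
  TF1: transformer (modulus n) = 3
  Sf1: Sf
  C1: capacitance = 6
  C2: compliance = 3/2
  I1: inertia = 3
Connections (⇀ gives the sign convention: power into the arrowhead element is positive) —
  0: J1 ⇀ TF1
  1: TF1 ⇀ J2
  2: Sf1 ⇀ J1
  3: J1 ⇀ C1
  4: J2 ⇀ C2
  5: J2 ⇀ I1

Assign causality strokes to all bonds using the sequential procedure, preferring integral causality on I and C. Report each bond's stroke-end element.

β0 →J1
β1 →TF1
β2 →Sf1
β3 →J1
β4 →J2
β5 →I1

b2 stroke→Sf1  (source Sf1 imposes f)
b0 stroke→J1  (J1 flow already set via bond 2)
b3 stroke→J1  (J1 flow already set via bond 2)
b1 stroke→TF1  (TF TF1: opposite of bond 0)
b4 stroke→J2  (C2 integral (e out))
b5 stroke→I1  (J2: bond 4 brought effort, rest push out)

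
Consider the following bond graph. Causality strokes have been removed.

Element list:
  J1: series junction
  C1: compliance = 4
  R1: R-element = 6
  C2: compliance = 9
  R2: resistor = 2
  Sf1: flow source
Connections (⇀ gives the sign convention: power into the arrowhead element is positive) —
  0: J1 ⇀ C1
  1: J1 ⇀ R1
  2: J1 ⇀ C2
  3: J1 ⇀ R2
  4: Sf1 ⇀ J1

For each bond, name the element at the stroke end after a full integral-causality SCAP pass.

bond 4 stroke→Sf1  (Sf1 fixes flow; stroke at Sf1)
bond 0 stroke→J1  (J1 flow already set via bond 4)
bond 1 stroke→J1  (common-f at J1 fixed by 4)
bond 2 stroke→J1  (1-jn J1 has f-setter on 4)
bond 3 stroke→J1  (J1 flow already set via bond 4)

#0 stroke→J1
#1 stroke→J1
#2 stroke→J1
#3 stroke→J1
#4 stroke→Sf1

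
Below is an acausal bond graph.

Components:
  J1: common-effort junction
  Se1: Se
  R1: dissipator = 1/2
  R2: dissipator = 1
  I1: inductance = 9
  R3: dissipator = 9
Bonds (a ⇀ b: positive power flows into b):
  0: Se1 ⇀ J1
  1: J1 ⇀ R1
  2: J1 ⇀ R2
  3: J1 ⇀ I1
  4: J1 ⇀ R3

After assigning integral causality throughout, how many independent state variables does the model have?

1  (I1 all integral)

b0 →J1  (Se1: effort source, stroke at far end)
b1 →R1  (J1 effort already set via bond 0)
b2 →R2  (J1: bond 0 brought effort, rest push out)
b3 →I1  (J1 effort already set via bond 0)
b4 →R3  (0-jn J1 has e-setter on 0)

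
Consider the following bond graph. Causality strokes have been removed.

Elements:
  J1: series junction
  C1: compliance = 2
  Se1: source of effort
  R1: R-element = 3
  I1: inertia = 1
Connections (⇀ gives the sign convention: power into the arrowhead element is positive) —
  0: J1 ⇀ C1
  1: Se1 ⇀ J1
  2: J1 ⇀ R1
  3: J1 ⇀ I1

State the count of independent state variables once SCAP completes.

bond 1 stroke at J1  (Se1 fixes effort; stroke away)
bond 0 stroke at J1  (C1: C, integral causality)
bond 3 stroke at I1  (I1: I, integral causality)
bond 2 stroke at J1  (J1: bond 3 brought flow, rest push out)

2  (C1, I1 all integral)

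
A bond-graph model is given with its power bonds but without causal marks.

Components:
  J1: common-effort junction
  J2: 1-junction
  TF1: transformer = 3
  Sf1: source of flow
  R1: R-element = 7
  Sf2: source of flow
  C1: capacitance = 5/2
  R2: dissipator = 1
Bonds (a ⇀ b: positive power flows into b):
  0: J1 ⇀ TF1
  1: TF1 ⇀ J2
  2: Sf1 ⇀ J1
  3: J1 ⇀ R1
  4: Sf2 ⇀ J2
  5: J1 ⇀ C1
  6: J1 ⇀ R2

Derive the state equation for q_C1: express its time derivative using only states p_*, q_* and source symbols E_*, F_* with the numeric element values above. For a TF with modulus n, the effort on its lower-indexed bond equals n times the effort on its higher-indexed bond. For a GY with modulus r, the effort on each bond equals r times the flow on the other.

bond 2 stroke at Sf1  (Sf1 fixes flow; stroke at Sf1)
bond 4 stroke at Sf2  (Sf2 (Sf) sets flow on bond)
bond 1 stroke at J2  (common-f at J2 fixed by 4)
bond 0 stroke at TF1  (TF1 one-in-one-out from 1)
bond 5 stroke at J1  (prefer integral on C1)
bond 3 stroke at R1  (J1: bond 5 brought effort, rest push out)
bond 6 stroke at R2  (common-e at J1 fixed by 5)

dq_C1/dt = F_Sf1 - F_Sf2/3 - 16*q_C1/35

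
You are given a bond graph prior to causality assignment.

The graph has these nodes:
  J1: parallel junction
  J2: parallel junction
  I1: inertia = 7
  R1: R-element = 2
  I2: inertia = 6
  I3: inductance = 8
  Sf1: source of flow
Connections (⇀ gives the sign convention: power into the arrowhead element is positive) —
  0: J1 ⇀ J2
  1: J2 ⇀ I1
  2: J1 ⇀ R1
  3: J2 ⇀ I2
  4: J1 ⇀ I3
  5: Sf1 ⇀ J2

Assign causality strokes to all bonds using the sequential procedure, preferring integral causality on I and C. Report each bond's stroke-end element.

β5 stroke at Sf1  (Sf1 fixes flow; stroke at Sf1)
β1 stroke at I1  (I1 outputs flow p/I1)
β3 stroke at I2  (I2: I, integral causality)
β0 stroke at J2  (closing 0-jn rule on J2)
β4 stroke at I3  (I3 outputs flow p/I3)
β2 stroke at J1  (only one effort-in slot at J1)

#0 stroke at J2
#1 stroke at I1
#2 stroke at J1
#3 stroke at I2
#4 stroke at I3
#5 stroke at Sf1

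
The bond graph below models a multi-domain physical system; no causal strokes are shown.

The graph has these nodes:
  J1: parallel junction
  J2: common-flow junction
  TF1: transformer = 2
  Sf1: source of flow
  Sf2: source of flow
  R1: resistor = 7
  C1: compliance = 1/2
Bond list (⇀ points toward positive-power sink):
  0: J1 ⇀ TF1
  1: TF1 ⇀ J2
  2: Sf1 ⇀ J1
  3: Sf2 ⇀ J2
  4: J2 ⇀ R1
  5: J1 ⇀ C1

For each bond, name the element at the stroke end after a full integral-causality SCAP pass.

bond 0 stroke→TF1
bond 1 stroke→J2
bond 2 stroke→Sf1
bond 3 stroke→Sf2
bond 4 stroke→J2
bond 5 stroke→J1

b2 stroke→Sf1  (Sf1: flow source, stroke at near end)
b3 stroke→Sf2  (Sf2: flow source, stroke at near end)
b1 stroke→J2  (common-f at J2 fixed by 3)
b4 stroke→J2  (1-jn J2 has f-setter on 3)
b0 stroke→TF1  (TF1: transformer flips bond 1)
b5 stroke→J1  (closing 0-jn rule on J1)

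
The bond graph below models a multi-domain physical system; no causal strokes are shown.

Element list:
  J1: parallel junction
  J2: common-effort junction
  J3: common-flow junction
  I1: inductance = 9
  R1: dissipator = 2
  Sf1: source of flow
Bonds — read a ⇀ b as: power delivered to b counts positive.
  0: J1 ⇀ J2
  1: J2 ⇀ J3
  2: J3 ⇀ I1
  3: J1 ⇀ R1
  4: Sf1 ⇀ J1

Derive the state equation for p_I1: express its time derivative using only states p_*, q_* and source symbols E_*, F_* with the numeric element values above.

β4 |Sf1  (source Sf1 imposes f)
β2 |I1  (prefer integral on I1)
β1 |J3  (common-f at J3 fixed by 2)
β0 |J2  (closing 0-jn rule on J2)
β3 |J1  (J1: last free bond brings effort in)

dp_I1/dt = 2*F_Sf1 - 2*p_I1/9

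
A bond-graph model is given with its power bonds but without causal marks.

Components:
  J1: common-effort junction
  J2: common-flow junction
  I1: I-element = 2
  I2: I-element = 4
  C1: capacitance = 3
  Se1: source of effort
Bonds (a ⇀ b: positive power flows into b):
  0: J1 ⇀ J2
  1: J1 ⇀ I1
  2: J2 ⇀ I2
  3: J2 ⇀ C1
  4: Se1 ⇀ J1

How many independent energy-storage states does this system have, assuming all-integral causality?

3  (C1, I1, I2 all integral)

bond 4 →J1  (Se1 (Se) sets effort on bond)
bond 0 →J2  (0-jn J1 has e-setter on 4)
bond 1 →I1  (common-e at J1 fixed by 4)
bond 2 →I2  (I2 integral (f out))
bond 3 →J2  (J2: bond 2 brought flow, rest push out)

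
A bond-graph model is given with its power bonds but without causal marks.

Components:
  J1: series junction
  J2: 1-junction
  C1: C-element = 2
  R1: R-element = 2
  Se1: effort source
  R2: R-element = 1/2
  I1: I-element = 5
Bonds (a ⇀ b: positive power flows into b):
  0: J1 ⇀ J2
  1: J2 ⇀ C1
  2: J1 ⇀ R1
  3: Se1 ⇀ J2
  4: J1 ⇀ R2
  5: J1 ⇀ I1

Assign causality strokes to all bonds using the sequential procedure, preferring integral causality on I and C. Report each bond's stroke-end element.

#0 →J1
#1 →J2
#2 →J1
#3 →J2
#4 →J1
#5 →I1

β3 |J2  (Se1 (Se) sets effort on bond)
β1 |J2  (C1 outputs effort q/C1)
β0 |J1  (only one flow-in slot at J2)
β5 |I1  (prefer integral on I1)
β2 |J1  (1-jn J1 has f-setter on 5)
β4 |J1  (J1 flow already set via bond 5)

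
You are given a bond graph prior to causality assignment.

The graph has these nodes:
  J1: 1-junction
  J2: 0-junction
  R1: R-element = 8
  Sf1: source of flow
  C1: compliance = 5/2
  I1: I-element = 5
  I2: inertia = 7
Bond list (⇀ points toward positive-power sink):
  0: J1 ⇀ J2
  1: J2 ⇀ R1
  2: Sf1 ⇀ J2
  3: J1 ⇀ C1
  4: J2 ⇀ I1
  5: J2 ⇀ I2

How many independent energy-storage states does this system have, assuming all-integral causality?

bond 2 →Sf1  (source Sf1 imposes f)
bond 3 →J1  (C1 integral (e out))
bond 0 →J2  (J1 needs exactly one f-in)
bond 1 →R1  (J2 effort already set via bond 0)
bond 4 →I1  (common-e at J2 fixed by 0)
bond 5 →I2  (0-jn J2 has e-setter on 0)

3  (C1, I1, I2 all integral)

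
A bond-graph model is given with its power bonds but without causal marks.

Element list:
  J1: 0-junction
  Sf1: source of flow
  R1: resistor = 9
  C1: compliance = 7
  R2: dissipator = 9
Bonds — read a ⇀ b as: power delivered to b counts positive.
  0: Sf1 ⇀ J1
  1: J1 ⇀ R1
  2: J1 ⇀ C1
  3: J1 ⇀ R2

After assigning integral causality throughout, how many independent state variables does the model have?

1  (C1 all integral)

bond 0 →Sf1  (Sf1 fixes flow; stroke at Sf1)
bond 2 →J1  (C1: C, integral causality)
bond 1 →R1  (common-e at J1 fixed by 2)
bond 3 →R2  (0-jn J1 has e-setter on 2)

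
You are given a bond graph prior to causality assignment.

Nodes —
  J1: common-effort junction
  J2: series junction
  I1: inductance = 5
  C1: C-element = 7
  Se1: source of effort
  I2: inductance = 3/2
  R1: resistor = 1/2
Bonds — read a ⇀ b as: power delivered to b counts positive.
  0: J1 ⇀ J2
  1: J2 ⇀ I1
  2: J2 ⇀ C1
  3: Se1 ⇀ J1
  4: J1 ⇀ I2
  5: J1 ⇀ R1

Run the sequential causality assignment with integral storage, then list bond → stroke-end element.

bond 0 stroke→J2
bond 1 stroke→I1
bond 2 stroke→J2
bond 3 stroke→J1
bond 4 stroke→I2
bond 5 stroke→R1

bond 3 stroke at J1  (Se1: effort source, stroke at far end)
bond 0 stroke at J2  (common-e at J1 fixed by 3)
bond 4 stroke at I2  (0-jn J1 has e-setter on 3)
bond 5 stroke at R1  (J1: bond 3 brought effort, rest push out)
bond 1 stroke at I1  (I1: I, integral causality)
bond 2 stroke at J2  (1-jn J2 has f-setter on 1)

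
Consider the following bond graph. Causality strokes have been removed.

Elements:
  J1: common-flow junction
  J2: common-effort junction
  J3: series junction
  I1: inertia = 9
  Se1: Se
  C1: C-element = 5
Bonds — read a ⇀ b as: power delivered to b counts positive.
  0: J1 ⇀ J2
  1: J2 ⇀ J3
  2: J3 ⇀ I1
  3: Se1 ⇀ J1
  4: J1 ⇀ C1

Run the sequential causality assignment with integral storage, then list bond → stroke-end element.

bond 3 stroke at J1  (Se1: effort source, stroke at far end)
bond 2 stroke at I1  (I1: I, integral causality)
bond 1 stroke at J3  (common-f at J3 fixed by 2)
bond 0 stroke at J2  (only one effort-in slot at J2)
bond 4 stroke at J1  (common-f at J1 fixed by 0)

b0 →J2
b1 →J3
b2 →I1
b3 →J1
b4 →J1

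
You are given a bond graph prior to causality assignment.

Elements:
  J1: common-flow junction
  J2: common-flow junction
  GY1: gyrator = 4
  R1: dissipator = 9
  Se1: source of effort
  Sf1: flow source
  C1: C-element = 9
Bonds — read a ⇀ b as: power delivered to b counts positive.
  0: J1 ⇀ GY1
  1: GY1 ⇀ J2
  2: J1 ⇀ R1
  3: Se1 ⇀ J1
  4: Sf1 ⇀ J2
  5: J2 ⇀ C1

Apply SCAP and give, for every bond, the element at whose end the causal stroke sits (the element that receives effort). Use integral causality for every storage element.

bond 3 stroke at J1  (source Se1 imposes e)
bond 4 stroke at Sf1  (Sf1 (Sf) sets flow on bond)
bond 1 stroke at J2  (1-jn J2 has f-setter on 4)
bond 5 stroke at J2  (1-jn J2 has f-setter on 4)
bond 0 stroke at J1  (GY1: gyrator matches bond 1)
bond 2 stroke at R1  (only one flow-in slot at J1)

#0 →J1
#1 →J2
#2 →R1
#3 →J1
#4 →Sf1
#5 →J2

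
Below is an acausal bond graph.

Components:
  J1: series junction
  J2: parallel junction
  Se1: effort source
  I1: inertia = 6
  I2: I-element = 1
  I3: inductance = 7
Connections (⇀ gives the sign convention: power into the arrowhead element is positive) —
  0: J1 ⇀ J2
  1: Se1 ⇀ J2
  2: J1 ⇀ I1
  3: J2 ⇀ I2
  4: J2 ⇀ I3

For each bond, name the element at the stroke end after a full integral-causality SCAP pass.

β0 |J1
β1 |J2
β2 |I1
β3 |I2
β4 |I3

bond 1 stroke→J2  (Se1: effort source, stroke at far end)
bond 0 stroke→J1  (common-e at J2 fixed by 1)
bond 3 stroke→I2  (common-e at J2 fixed by 1)
bond 4 stroke→I3  (0-jn J2 has e-setter on 1)
bond 2 stroke→I1  (J1 needs exactly one f-in)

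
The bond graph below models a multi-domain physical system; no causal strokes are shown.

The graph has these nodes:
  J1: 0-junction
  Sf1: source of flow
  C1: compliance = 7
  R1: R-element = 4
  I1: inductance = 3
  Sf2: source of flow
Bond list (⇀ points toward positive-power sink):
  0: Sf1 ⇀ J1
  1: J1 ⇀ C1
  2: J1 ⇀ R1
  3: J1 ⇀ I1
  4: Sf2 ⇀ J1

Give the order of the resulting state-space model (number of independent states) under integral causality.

2  (C1, I1 all integral)

β0 →Sf1  (Sf1: flow source, stroke at near end)
β4 →Sf2  (source Sf2 imposes f)
β1 →J1  (prefer integral on C1)
β2 →R1  (common-e at J1 fixed by 1)
β3 →I1  (0-jn J1 has e-setter on 1)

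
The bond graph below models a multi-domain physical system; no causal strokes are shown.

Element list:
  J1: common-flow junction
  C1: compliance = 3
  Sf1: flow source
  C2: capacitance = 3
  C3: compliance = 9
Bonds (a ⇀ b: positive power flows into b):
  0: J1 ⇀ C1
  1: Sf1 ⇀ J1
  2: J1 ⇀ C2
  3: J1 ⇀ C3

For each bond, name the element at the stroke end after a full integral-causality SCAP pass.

β0 stroke at J1
β1 stroke at Sf1
β2 stroke at J1
β3 stroke at J1

β1 stroke at Sf1  (source Sf1 imposes f)
β0 stroke at J1  (common-f at J1 fixed by 1)
β2 stroke at J1  (1-jn J1 has f-setter on 1)
β3 stroke at J1  (common-f at J1 fixed by 1)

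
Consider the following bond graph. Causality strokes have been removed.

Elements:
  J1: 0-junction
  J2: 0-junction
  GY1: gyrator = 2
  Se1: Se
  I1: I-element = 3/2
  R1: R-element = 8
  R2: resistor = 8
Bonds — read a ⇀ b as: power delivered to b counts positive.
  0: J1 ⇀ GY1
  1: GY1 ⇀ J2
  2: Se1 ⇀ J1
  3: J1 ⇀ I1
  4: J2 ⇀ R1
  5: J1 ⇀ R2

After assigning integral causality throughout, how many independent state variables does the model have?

1  (I1 all integral)

b2 stroke→J1  (source Se1 imposes e)
b0 stroke→GY1  (0-jn J1 has e-setter on 2)
b3 stroke→I1  (common-e at J1 fixed by 2)
b5 stroke→R2  (J1: bond 2 brought effort, rest push out)
b1 stroke→GY1  (GY1 both-in/both-out from 0)
b4 stroke→J2  (closing 0-jn rule on J2)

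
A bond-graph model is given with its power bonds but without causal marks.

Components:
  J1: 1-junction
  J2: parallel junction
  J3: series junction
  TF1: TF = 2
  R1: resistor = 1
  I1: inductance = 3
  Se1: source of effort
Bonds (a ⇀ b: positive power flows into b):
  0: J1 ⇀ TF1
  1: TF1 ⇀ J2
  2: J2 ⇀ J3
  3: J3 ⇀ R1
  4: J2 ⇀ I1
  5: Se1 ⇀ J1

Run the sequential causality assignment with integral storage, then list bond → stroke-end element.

bond 5 →J1  (Se1 fixes effort; stroke away)
bond 0 →TF1  (J1: last free bond brings flow in)
bond 1 →J2  (TF1 one-in-one-out from 0)
bond 2 →J3  (common-e at J2 fixed by 1)
bond 4 →I1  (common-e at J2 fixed by 1)
bond 3 →R1  (closing 1-jn rule on J3)

β0 |TF1
β1 |J2
β2 |J3
β3 |R1
β4 |I1
β5 |J1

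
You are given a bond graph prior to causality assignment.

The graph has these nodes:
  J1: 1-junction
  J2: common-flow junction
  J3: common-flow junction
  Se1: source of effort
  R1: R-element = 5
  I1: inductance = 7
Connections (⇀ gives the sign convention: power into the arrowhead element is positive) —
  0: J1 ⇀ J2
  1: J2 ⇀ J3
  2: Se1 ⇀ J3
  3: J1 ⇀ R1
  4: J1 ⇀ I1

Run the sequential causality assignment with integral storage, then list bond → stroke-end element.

b0 →J1
b1 →J2
b2 →J3
b3 →J1
b4 →I1

b2 |J3  (Se1 (Se) sets effort on bond)
b1 |J2  (only one flow-in slot at J3)
b0 |J1  (only one flow-in slot at J2)
b4 |I1  (I1 integral (f out))
b3 |J1  (J1 flow already set via bond 4)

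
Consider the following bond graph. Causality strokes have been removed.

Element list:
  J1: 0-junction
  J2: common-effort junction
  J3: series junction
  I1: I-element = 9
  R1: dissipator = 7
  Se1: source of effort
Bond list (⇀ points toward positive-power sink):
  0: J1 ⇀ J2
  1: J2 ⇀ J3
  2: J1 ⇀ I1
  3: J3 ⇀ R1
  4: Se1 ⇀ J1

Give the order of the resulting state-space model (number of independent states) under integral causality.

1  (I1 all integral)

bond 4 stroke at J1  (Se1 fixes effort; stroke away)
bond 0 stroke at J2  (0-jn J1 has e-setter on 4)
bond 2 stroke at I1  (J1 effort already set via bond 4)
bond 1 stroke at J3  (0-jn J2 has e-setter on 0)
bond 3 stroke at R1  (closing 1-jn rule on J3)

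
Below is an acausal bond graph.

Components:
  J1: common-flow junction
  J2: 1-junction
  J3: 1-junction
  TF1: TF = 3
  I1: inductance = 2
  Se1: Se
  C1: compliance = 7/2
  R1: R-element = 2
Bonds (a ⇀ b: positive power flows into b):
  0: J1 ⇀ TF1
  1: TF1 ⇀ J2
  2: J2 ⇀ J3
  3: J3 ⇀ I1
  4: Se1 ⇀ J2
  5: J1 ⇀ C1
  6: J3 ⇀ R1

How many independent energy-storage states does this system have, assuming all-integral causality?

β4 |J2  (source Se1 imposes e)
β3 |I1  (I1 outputs flow p/I1)
β2 |J3  (common-f at J3 fixed by 3)
β6 |J3  (J3 flow already set via bond 3)
β1 |J2  (common-f at J2 fixed by 2)
β0 |TF1  (TF1 one-in-one-out from 1)
β5 |J1  (common-f at J1 fixed by 0)

2  (C1, I1 all integral)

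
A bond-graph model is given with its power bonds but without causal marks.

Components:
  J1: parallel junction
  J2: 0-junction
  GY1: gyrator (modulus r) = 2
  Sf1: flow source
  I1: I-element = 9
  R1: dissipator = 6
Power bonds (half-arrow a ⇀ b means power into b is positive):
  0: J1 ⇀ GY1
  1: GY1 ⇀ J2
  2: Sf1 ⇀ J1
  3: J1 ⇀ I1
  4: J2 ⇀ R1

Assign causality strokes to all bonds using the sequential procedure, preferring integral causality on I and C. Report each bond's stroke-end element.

b2 stroke at Sf1  (Sf1 fixes flow; stroke at Sf1)
b3 stroke at I1  (I1 outputs flow p/I1)
b0 stroke at J1  (J1 needs exactly one e-in)
b1 stroke at J2  (GY1 both-in/both-out from 0)
b4 stroke at R1  (J2 effort already set via bond 1)

#0 |J1
#1 |J2
#2 |Sf1
#3 |I1
#4 |R1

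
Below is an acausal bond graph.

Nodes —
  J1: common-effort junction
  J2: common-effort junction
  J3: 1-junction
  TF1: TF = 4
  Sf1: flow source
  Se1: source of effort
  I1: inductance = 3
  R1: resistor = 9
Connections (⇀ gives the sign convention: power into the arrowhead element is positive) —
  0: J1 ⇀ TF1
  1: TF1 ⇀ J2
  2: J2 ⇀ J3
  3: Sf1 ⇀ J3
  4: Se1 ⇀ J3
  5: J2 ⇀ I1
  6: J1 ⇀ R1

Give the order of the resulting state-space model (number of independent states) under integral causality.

β3 stroke→Sf1  (Sf1: flow source, stroke at near end)
β4 stroke→J3  (Se1 fixes effort; stroke away)
β2 stroke→J3  (1-jn J3 has f-setter on 3)
β5 stroke→I1  (prefer integral on I1)
β1 stroke→J2  (J2 needs exactly one e-in)
β0 stroke→TF1  (through TF1, causality passes straight; one stroke at TF1)
β6 stroke→J1  (closing 0-jn rule on J1)

1  (I1 all integral)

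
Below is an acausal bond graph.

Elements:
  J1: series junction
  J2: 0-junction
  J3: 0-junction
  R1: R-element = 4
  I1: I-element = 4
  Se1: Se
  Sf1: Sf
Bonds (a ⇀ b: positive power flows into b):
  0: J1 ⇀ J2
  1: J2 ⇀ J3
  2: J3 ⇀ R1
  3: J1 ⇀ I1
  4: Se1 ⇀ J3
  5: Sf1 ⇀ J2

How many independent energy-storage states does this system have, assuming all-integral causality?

β4 stroke at J3  (Se1: effort source, stroke at far end)
β5 stroke at Sf1  (Sf1 fixes flow; stroke at Sf1)
β1 stroke at J2  (0-jn J3 has e-setter on 4)
β2 stroke at R1  (0-jn J3 has e-setter on 4)
β0 stroke at J1  (0-jn J2 has e-setter on 1)
β3 stroke at I1  (closing 1-jn rule on J1)

1  (I1 all integral)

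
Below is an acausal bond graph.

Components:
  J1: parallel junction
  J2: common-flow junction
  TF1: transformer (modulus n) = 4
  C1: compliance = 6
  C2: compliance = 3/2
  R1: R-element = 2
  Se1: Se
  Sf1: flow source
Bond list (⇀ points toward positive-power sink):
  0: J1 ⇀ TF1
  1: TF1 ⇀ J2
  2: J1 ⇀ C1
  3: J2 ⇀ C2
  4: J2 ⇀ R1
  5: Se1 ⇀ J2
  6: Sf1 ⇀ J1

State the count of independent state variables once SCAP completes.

2  (C1, C2 all integral)

#5 |J2  (Se1: effort source, stroke at far end)
#6 |Sf1  (source Sf1 imposes f)
#2 |J1  (C1 integral (e out))
#0 |TF1  (common-e at J1 fixed by 2)
#1 |J2  (through TF1, causality passes straight; one stroke at TF1)
#3 |J2  (C2 integral (e out))
#4 |R1  (J2 needs exactly one f-in)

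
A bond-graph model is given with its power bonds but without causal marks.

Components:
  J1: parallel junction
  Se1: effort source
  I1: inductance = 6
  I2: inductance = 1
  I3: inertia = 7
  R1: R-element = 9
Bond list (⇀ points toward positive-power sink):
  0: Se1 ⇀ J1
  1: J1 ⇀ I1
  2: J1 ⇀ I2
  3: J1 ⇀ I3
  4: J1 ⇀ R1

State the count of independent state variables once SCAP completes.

3  (I1, I2, I3 all integral)

b0 stroke at J1  (Se1 (Se) sets effort on bond)
b1 stroke at I1  (common-e at J1 fixed by 0)
b2 stroke at I2  (J1 effort already set via bond 0)
b3 stroke at I3  (J1: bond 0 brought effort, rest push out)
b4 stroke at R1  (common-e at J1 fixed by 0)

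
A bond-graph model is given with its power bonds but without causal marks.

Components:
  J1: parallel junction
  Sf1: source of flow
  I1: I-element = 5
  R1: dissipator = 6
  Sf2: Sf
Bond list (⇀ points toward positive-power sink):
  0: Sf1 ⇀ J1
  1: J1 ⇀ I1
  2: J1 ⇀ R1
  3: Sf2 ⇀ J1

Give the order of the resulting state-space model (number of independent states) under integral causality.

1  (I1 all integral)

β0 stroke→Sf1  (Sf1 (Sf) sets flow on bond)
β3 stroke→Sf2  (Sf2 (Sf) sets flow on bond)
β1 stroke→I1  (prefer integral on I1)
β2 stroke→J1  (closing 0-jn rule on J1)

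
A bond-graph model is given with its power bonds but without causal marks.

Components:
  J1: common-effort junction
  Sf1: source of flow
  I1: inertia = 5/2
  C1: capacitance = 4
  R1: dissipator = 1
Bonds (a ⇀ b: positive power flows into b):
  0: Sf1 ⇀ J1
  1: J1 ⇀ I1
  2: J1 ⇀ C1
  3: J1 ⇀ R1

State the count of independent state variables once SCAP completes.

b0 stroke→Sf1  (Sf1 (Sf) sets flow on bond)
b1 stroke→I1  (I1 outputs flow p/I1)
b2 stroke→J1  (C1: C, integral causality)
b3 stroke→R1  (J1: bond 2 brought effort, rest push out)

2  (C1, I1 all integral)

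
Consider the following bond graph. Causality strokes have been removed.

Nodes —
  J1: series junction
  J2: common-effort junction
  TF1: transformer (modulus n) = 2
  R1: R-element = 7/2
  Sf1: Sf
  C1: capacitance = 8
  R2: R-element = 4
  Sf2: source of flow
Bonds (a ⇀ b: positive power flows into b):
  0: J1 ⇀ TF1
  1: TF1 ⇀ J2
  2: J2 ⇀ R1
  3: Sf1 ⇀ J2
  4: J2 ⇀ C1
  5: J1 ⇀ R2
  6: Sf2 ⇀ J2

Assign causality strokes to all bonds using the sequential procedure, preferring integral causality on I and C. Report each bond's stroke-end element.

bond 3 →Sf1  (Sf1 fixes flow; stroke at Sf1)
bond 6 →Sf2  (Sf2: flow source, stroke at near end)
bond 4 →J2  (prefer integral on C1)
bond 1 →TF1  (common-e at J2 fixed by 4)
bond 2 →R1  (J2: bond 4 brought effort, rest push out)
bond 0 →J1  (TF TF1: opposite of bond 1)
bond 5 →R2  (J1: last free bond brings flow in)

β0 stroke at J1
β1 stroke at TF1
β2 stroke at R1
β3 stroke at Sf1
β4 stroke at J2
β5 stroke at R2
β6 stroke at Sf2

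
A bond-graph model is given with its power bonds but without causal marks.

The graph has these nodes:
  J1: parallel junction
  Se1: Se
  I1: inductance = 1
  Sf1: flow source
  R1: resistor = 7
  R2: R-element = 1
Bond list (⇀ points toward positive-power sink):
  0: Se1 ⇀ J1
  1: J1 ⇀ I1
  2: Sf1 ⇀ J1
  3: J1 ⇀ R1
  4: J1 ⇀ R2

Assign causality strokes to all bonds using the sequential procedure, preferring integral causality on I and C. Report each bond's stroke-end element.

b0 stroke at J1
b1 stroke at I1
b2 stroke at Sf1
b3 stroke at R1
b4 stroke at R2

bond 0 stroke→J1  (source Se1 imposes e)
bond 2 stroke→Sf1  (Sf1 fixes flow; stroke at Sf1)
bond 1 stroke→I1  (common-e at J1 fixed by 0)
bond 3 stroke→R1  (J1: bond 0 brought effort, rest push out)
bond 4 stroke→R2  (common-e at J1 fixed by 0)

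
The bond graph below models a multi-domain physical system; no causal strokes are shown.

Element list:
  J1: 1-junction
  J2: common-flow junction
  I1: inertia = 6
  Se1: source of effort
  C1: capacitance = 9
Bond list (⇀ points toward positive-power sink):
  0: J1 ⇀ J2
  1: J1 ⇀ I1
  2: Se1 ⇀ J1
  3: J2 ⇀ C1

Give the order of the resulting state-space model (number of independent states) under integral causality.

2  (C1, I1 all integral)

β2 stroke at J1  (Se1 (Se) sets effort on bond)
β1 stroke at I1  (I1: I, integral causality)
β0 stroke at J1  (common-f at J1 fixed by 1)
β3 stroke at J2  (J2 flow already set via bond 0)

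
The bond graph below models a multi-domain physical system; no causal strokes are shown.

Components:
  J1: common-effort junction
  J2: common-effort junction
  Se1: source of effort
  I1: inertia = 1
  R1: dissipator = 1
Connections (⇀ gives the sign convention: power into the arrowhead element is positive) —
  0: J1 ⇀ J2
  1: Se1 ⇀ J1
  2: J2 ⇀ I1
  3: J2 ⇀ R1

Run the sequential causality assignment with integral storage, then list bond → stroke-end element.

β1 →J1  (Se1 (Se) sets effort on bond)
β0 →J2  (J1 effort already set via bond 1)
β2 →I1  (J2: bond 0 brought effort, rest push out)
β3 →R1  (J2 effort already set via bond 0)

#0 →J2
#1 →J1
#2 →I1
#3 →R1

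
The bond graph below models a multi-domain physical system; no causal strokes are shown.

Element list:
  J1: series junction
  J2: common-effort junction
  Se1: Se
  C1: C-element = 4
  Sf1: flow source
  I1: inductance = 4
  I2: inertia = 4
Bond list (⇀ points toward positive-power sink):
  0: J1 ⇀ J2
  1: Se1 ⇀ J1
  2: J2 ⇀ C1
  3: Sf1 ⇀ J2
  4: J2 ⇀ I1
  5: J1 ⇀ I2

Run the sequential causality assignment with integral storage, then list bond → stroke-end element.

β0 stroke→J1
β1 stroke→J1
β2 stroke→J2
β3 stroke→Sf1
β4 stroke→I1
β5 stroke→I2

#1 |J1  (Se1: effort source, stroke at far end)
#3 |Sf1  (source Sf1 imposes f)
#2 |J2  (prefer integral on C1)
#0 |J1  (J2 effort already set via bond 2)
#4 |I1  (J2: bond 2 brought effort, rest push out)
#5 |I2  (J1: last free bond brings flow in)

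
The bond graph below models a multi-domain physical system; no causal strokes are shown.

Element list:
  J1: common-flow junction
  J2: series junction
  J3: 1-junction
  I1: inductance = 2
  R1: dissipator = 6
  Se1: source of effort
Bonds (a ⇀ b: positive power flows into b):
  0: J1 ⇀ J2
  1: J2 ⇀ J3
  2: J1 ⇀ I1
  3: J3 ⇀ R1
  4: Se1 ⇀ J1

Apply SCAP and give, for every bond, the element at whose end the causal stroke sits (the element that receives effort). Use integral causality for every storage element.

bond 0 →J1
bond 1 →J2
bond 2 →I1
bond 3 →J3
bond 4 →J1

#4 →J1  (Se1: effort source, stroke at far end)
#2 →I1  (I1: I, integral causality)
#0 →J1  (common-f at J1 fixed by 2)
#1 →J2  (J2: bond 0 brought flow, rest push out)
#3 →J3  (common-f at J3 fixed by 1)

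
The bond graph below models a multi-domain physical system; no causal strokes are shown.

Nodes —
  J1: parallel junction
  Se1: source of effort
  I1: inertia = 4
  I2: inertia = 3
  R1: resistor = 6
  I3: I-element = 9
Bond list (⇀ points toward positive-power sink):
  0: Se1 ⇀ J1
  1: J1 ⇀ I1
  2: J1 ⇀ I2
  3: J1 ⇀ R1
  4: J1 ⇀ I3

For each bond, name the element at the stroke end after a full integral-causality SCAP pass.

#0 |J1
#1 |I1
#2 |I2
#3 |R1
#4 |I3

b0 →J1  (Se1: effort source, stroke at far end)
b1 →I1  (J1 effort already set via bond 0)
b2 →I2  (common-e at J1 fixed by 0)
b3 →R1  (J1: bond 0 brought effort, rest push out)
b4 →I3  (0-jn J1 has e-setter on 0)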